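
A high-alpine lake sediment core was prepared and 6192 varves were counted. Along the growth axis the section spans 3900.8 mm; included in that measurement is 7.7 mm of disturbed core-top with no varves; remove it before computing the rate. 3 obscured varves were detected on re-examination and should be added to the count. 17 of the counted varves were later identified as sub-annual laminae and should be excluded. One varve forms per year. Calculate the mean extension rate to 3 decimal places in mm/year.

After corrections the count is 6192 − 17 + 3 = 6178 varves.
Net length = 3900.8 − 7.7 = 3893.1 mm.
Mean rate = 3893.1 mm / 6178 years ≈ 0.630 mm/year.

0.630 mm/year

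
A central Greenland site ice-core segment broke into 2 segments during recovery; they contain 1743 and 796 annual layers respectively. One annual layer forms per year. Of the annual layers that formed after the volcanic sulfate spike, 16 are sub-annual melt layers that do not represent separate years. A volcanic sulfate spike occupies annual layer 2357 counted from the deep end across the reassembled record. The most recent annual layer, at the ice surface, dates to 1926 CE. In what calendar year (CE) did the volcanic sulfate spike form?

Total annual layers = 1743 + 796 = 2539.
The volcanic sulfate spike sits at annual layer 2357 from the deep end, so 2539 − 2357 = 182 annual layers formed after it.
Excluding 16 false annual layers: 182 − 16 = 166.
Counting back 166 years from 1926 CE places the volcanic sulfate spike in 1926 − 166 = 1760 CE.

1760 CE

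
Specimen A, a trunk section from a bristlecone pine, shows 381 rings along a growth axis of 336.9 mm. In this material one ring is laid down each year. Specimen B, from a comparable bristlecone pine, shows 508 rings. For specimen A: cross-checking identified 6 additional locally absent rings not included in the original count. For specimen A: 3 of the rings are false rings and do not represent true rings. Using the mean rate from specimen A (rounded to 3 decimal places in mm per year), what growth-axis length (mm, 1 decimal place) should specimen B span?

445.5 mm

Specimen A: after corrections the count is 381 − 3 + 6 = 384 rings.
A: Mean rate = 336.9 mm / 384 years ≈ 0.877 mm per year.
B's length ≈ 0.877 × 508 = 445.5 mm.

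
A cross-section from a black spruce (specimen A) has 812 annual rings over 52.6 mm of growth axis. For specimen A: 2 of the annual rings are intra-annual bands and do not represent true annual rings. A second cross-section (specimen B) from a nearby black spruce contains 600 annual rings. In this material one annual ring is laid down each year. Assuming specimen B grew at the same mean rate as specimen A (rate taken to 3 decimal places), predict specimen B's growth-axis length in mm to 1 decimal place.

39.0 mm

Specimen A: true annual ring count = 812 − 2 = 810.
A: 52.6 mm over 810 years gives 52.6 / 810 ≈ 0.065 mm per year.
For B, 0.065 mm/year × 600 years = 39.0 mm.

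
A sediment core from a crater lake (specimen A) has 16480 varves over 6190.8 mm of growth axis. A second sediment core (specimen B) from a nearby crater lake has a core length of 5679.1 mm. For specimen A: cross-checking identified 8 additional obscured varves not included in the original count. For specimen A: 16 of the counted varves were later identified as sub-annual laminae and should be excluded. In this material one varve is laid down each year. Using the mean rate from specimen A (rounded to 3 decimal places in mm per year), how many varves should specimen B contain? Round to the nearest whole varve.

Specimen A: adjusted count: 16480 − 16 + 8 = 16472 varves.
A: 6190.8 mm over 16472 years gives 6190.8 / 16472 ≈ 0.376 mm/yr.
For B, 5679.1 / 0.376 = 15103.99 years ≈ 15104 varves.

15104 varves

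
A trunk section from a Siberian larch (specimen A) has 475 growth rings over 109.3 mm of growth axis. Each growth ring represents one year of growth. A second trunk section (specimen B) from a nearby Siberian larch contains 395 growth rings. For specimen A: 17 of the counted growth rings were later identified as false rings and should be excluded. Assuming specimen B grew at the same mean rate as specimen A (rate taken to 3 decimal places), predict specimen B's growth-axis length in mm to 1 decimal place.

94.4 mm

Specimen A: true growth ring count = 475 − 17 = 458.
A: Mean rate = 109.3 mm / 458 years ≈ 0.239 mm/yr.
Length of B = 0.239 × 395 = 94.4 mm.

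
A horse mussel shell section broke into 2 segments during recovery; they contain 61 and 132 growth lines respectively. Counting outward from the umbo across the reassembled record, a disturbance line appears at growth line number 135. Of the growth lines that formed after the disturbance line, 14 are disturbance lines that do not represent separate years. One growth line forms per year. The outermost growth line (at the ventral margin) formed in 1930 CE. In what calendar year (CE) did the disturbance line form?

Total growth lines = 61 + 132 = 193.
The disturbance line sits at growth line 135 from the umbo, so 193 − 135 = 58 growth lines formed after it.
58 − 14 false = 44 true growth lines after the disturbance line.
Counting back 44 years from 1930 CE places the disturbance line in 1930 − 44 = 1886 CE.

1886 CE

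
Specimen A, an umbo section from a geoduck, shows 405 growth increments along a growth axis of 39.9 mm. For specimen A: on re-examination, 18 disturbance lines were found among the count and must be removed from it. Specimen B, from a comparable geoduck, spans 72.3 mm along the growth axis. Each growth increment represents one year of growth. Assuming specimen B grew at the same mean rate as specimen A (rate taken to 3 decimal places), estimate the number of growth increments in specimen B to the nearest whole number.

Specimen A: adjusted count: 405 − 18 = 387 growth increments.
A: Mean rate = 39.9 mm / 387 years ≈ 0.103 mm/yr.
B spans 72.3 / 0.103 = 701.94 years ≈ 702 growth increments.

702 growth increments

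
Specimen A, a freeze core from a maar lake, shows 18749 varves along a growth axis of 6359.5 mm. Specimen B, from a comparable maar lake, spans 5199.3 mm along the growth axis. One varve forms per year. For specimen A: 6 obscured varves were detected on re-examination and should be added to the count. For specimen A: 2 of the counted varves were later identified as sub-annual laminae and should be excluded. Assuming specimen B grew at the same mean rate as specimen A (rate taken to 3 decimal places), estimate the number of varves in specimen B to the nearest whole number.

Specimen A: true varve count = 18749 − 2 + 6 = 18753.
A: Mean rate = 6359.5 mm / 18753 years ≈ 0.339 mm/year.
B spans 5199.3 / 0.339 = 15337.17 years ≈ 15337 varves.

15337 varves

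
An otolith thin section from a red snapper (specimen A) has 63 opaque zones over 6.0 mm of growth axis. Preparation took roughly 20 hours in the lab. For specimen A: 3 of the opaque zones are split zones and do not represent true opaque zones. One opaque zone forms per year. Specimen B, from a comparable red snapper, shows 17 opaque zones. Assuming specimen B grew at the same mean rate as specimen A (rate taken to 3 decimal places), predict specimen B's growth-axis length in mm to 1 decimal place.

Specimen A: correcting the raw count gives 63 − 3 = 60 true opaque zones.
A: 6.0 mm over 60 years gives 6.0 / 60 ≈ 0.100 mm/year.
For B, 0.100 mm/year × 17 years = 1.7 mm.

1.7 mm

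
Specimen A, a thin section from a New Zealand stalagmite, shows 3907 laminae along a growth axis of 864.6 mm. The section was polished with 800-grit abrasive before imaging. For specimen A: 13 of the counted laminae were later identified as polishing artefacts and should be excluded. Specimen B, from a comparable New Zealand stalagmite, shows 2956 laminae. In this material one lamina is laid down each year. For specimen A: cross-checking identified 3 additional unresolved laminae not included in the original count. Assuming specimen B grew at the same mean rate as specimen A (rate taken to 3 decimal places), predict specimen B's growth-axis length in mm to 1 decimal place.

Specimen A: after corrections the count is 3907 − 13 + 3 = 3897 laminae.
A: 864.6 mm over 3897 years gives 864.6 / 3897 ≈ 0.222 mm per year.
B's length ≈ 0.222 × 2956 = 656.2 mm.

656.2 mm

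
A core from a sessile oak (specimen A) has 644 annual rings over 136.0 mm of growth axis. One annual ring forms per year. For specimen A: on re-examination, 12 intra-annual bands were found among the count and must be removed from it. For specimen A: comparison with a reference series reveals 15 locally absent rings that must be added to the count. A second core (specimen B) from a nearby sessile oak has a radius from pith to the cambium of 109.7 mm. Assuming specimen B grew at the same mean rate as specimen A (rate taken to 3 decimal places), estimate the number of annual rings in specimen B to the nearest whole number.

Specimen A: adjusted count: 644 − 12 + 15 = 647 annual rings.
A: Extension rate ≈ 136.0 / 647 = 0.210 mm per year.
For B, 109.7 / 0.210 = 522.38 years ≈ 522 annual rings.

522 annual rings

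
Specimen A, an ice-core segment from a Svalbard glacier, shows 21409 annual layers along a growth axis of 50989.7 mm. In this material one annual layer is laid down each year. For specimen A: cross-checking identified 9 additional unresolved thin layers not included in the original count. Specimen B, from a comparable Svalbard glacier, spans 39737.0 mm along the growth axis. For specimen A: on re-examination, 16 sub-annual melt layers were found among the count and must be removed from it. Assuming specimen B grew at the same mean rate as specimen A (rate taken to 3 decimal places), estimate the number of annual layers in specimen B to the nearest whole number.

16682 annual layers

Specimen A: correcting the raw count gives 21409 − 16 + 9 = 21402 true annual layers.
A: 50989.7 mm over 21402 years gives 50989.7 / 21402 ≈ 2.382 mm/year.
B spans 39737.0 / 2.382 = 16682.20 years ≈ 16682 annual layers.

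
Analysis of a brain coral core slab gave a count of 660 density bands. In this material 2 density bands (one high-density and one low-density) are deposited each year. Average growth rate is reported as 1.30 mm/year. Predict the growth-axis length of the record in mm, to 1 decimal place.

Dividing by 2 density bands per year: 660 / 2 = 330 years.
330 years at 1.30 mm/year gives 1.30 × 330 = 429.0 mm.

429.0 mm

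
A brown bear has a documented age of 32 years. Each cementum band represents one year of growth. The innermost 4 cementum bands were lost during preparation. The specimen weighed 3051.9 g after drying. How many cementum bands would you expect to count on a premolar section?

28 cementum bands

Expected cementum bands over 32 years: 32.
Less the 4 uncaptured cementum bands: 32 − 4 = 28.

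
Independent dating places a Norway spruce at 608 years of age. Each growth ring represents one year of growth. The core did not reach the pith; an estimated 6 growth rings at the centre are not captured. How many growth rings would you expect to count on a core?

Expected growth rings over 608 years: 608.
608 − 6 missed = 602 growth rings expected in the prepared section.

602 growth rings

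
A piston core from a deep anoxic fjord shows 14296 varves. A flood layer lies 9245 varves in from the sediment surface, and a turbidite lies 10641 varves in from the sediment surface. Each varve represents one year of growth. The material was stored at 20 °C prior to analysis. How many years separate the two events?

1396 years

Separation: 10641 − 9245 = 1396 varves.
That is 1396 years at one varve per year.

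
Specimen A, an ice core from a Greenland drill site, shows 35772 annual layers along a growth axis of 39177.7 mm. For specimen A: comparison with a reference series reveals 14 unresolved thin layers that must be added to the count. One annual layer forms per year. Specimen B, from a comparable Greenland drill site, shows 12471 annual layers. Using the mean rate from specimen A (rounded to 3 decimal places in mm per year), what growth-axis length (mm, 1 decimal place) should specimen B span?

13655.7 mm

Specimen A: after corrections the count is 35772 + 14 = 35786 annual layers.
A: 39177.7 mm over 35786 years gives 39177.7 / 35786 ≈ 1.095 mm/yr.
B's length ≈ 1.095 × 12471 = 13655.7 mm.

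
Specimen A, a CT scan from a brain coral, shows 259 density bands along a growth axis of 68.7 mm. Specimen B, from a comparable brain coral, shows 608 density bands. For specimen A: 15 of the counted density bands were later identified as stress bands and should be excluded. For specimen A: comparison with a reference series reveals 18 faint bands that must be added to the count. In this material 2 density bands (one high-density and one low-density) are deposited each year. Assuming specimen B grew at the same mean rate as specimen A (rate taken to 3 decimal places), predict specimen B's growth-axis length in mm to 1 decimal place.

Specimen A: after corrections the count is 259 − 15 + 18 = 262 density bands.
Specimen A: with 2 density bands per year, 262 / 2 = 131 years.
A: Extension rate ≈ 68.7 / 131 = 0.524 mm per year.
Specimen B: with 2 density bands per year, 608 / 2 = 304 years. For B, 0.524 mm/year × 304 years = 159.3 mm.

159.3 mm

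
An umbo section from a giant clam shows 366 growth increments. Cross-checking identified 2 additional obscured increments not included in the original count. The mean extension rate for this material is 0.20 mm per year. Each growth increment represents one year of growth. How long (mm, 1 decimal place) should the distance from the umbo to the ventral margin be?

73.6 mm

Correcting the raw count gives 366 + 2 = 368 true growth increments.
Length ≈ 0.20 × 368 = 73.6 mm.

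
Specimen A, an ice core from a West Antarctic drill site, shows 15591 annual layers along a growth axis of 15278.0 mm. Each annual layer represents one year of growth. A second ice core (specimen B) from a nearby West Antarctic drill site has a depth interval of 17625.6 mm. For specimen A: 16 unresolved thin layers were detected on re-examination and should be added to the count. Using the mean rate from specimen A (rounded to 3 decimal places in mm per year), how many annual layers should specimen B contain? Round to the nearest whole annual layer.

Specimen A: correcting the raw count gives 15591 + 16 = 15607 true annual layers.
A: Mean rate = 15278.0 mm / 15607 years ≈ 0.979 mm per year.
Specimen B: 17625.6 mm / 0.979 mm per year = 18003.68 years ≈ 18004 annual layers.

18004 annual layers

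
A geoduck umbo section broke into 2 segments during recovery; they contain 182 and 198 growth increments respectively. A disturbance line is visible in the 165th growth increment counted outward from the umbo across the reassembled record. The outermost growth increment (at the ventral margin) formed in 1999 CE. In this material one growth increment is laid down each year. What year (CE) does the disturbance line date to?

1784 CE

Total growth increments = 182 + 198 = 380.
The disturbance line sits at growth increment 165 from the umbo, so 380 − 165 = 215 growth increments formed after it.
The growth increment at the ventral margin is 1999 CE, so the disturbance line dates to 1999 − 215 = 1784 CE.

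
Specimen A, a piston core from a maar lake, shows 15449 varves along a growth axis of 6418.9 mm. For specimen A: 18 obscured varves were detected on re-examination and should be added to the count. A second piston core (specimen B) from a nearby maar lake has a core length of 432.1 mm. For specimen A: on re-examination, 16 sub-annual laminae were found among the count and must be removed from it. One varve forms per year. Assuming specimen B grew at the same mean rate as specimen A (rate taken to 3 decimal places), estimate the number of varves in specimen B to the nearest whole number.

1041 varves

Specimen A: true varve count = 15449 − 16 + 18 = 15451.
A: 6418.9 mm over 15451 years gives 6418.9 / 15451 ≈ 0.415 mm/yr.
B spans 432.1 / 0.415 = 1041.20 years ≈ 1041 varves.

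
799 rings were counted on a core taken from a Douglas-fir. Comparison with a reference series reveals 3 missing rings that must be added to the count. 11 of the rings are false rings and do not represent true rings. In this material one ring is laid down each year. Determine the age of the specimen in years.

791 years

Correcting the raw count gives 799 − 11 + 3 = 791 true rings.
One ring per year makes the duration 791 years.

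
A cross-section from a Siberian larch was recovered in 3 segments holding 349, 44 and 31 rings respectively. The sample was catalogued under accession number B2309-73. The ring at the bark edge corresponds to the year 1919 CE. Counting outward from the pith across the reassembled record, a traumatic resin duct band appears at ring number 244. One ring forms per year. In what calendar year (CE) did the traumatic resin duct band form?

Total rings = 349 + 44 + 31 = 424.
Between ring 244 and the bark edge there are 424 − 244 = 180 rings.
Counting back 180 years from 1919 CE places the traumatic resin duct band in 1919 − 180 = 1739 CE.

1739 CE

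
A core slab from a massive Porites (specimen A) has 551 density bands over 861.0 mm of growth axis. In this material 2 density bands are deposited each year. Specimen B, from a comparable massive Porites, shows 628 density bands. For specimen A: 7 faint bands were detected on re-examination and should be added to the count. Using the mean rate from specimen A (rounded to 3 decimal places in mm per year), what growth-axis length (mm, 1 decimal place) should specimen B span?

Specimen A: after corrections the count is 551 + 7 = 558 density bands.
Specimen A: dividing by 2 density bands per year: 558 / 2 = 279 years.
A: 861.0 mm over 279 years gives 861.0 / 279 ≈ 3.086 mm/year.
Specimen B: dividing by 2 density bands per year: 628 / 2 = 314 years. B's length ≈ 3.086 × 314 = 969.0 mm.

969.0 mm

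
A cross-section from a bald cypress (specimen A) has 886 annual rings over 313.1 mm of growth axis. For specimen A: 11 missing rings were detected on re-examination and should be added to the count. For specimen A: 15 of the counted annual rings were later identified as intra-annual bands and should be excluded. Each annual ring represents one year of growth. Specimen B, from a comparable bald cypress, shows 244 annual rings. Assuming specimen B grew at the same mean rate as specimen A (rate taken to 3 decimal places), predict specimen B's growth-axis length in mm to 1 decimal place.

86.6 mm

Specimen A: correcting the raw count gives 886 − 15 + 11 = 882 true annual rings.
A: Mean rate = 313.1 mm / 882 years ≈ 0.355 mm/year.
Length of B = 0.355 × 244 = 86.6 mm.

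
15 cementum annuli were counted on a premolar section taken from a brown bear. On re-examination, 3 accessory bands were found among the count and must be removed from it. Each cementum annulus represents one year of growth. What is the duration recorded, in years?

Correcting the raw count gives 15 − 3 = 12 true cementum annuli.
At one cementum annulus per year, that is 12 years.

12 years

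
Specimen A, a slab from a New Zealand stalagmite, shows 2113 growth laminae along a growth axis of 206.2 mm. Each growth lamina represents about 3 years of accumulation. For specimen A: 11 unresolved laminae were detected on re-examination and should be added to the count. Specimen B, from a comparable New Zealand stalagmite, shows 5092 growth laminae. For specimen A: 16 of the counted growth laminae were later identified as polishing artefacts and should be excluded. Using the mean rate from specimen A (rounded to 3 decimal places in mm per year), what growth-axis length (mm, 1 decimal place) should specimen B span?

Specimen A: correcting the raw count gives 2113 − 16 + 11 = 2108 true growth laminae.
Specimen A: multiplying by 3 years per growth lamina: 2108 × 3 = 6324 years.
A: 206.2 mm over 6324 years gives 206.2 / 6324 ≈ 0.033 mm/year.
Specimen B: 5092 growth laminae at 3 years each span 5092 × 3 = 15276 years. For B, 0.033 mm/year × 15276 years = 504.1 mm.

504.1 mm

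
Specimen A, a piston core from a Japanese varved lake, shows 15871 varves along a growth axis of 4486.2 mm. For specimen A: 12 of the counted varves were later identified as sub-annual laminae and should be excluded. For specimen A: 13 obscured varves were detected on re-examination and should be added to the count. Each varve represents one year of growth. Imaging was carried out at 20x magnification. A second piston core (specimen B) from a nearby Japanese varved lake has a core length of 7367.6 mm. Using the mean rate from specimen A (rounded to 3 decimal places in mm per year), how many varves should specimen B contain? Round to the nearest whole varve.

Specimen A: correcting the raw count gives 15871 − 12 + 13 = 15872 true varves.
A: Mean rate = 4486.2 mm / 15872 years ≈ 0.283 mm/yr.
For B, 7367.6 / 0.283 = 26033.92 years ≈ 26034 varves.

26034 varves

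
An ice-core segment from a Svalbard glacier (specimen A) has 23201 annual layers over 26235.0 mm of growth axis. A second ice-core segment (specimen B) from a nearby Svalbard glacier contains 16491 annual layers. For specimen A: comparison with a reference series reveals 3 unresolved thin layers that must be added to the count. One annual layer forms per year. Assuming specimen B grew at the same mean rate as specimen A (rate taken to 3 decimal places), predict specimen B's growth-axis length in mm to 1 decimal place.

Specimen A: correcting the raw count gives 23201 + 3 = 23204 true annual layers.
A: 26235.0 mm over 23204 years gives 26235.0 / 23204 ≈ 1.131 mm per year.
Length of B = 1.131 × 16491 = 18651.3 mm.

18651.3 mm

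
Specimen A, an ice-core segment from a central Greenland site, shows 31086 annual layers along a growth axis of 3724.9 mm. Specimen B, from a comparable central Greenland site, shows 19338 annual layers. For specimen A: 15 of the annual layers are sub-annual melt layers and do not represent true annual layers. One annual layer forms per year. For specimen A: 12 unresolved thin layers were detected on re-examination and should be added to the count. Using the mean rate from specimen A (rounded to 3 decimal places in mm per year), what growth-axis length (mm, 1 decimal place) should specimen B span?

2320.6 mm

Specimen A: after corrections the count is 31086 − 15 + 12 = 31083 annual layers.
A: Mean rate = 3724.9 mm / 31083 years ≈ 0.120 mm/yr.
B's length ≈ 0.120 × 19338 = 2320.6 mm.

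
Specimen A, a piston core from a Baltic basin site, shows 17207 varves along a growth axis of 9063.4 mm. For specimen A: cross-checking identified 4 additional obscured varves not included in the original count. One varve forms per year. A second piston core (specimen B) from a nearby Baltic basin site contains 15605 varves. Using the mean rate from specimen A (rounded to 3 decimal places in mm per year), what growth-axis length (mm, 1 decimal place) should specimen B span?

8223.8 mm

Specimen A: adjusted count: 17207 + 4 = 17211 varves.
A: 9063.4 mm over 17211 years gives 9063.4 / 17211 ≈ 0.527 mm per year.
For B, 0.527 mm/year × 15605 years = 8223.8 mm.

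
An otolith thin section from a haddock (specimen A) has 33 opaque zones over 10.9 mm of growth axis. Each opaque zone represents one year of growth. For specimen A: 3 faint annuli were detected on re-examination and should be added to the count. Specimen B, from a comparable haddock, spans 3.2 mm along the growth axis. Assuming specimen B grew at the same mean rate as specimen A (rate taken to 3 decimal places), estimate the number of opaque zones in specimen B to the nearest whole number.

11 opaque zones

Specimen A: adjusted count: 33 + 3 = 36 opaque zones.
A: 10.9 mm over 36 years gives 10.9 / 36 ≈ 0.303 mm/yr.
B spans 3.2 / 0.303 = 10.56 years ≈ 11 opaque zones.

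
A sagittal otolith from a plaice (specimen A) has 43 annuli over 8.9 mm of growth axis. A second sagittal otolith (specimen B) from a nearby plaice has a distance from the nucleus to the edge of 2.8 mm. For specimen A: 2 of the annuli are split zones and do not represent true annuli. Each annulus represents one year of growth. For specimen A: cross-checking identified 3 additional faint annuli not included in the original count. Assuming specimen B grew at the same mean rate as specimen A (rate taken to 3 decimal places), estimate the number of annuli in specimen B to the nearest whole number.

Specimen A: adjusted count: 43 − 2 + 3 = 44 annuli.
A: 8.9 mm over 44 years gives 8.9 / 44 ≈ 0.202 mm per year.
Specimen B: 2.8 mm / 0.202 mm per year = 13.86 years ≈ 14 annuli.

14 annuli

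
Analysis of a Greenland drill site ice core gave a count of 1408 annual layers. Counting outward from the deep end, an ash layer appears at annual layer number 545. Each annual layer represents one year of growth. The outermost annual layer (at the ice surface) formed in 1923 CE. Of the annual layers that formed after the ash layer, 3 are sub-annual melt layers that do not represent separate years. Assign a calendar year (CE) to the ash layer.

1063 CE

1408 − 545 = 863 annual layers lie beyond the ash layer toward the ice surface.
863 − 3 false = 860 true annual layers after the ash layer.
1923 − 860 = 1063 CE.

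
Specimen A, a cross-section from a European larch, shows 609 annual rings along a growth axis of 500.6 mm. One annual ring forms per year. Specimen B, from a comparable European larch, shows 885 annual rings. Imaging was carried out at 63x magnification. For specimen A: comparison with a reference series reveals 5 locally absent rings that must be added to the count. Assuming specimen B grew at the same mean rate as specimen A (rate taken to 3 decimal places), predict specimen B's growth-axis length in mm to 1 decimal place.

721.3 mm

Specimen A: after corrections the count is 609 + 5 = 614 annual rings.
A: Extension rate ≈ 500.6 / 614 = 0.815 mm/yr.
For B, 0.815 mm/year × 885 years = 721.3 mm.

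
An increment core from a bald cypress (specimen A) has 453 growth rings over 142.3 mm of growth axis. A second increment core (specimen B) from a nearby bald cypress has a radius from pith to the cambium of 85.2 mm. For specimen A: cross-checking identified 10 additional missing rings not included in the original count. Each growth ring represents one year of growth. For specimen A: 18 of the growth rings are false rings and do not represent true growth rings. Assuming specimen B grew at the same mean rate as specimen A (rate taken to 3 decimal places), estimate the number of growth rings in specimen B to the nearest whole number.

Specimen A: true growth ring count = 453 − 18 + 10 = 445.
A: Extension rate ≈ 142.3 / 445 = 0.320 mm/year.
For B, 85.2 / 0.320 = 266.25 years ≈ 266 growth rings.

266 growth rings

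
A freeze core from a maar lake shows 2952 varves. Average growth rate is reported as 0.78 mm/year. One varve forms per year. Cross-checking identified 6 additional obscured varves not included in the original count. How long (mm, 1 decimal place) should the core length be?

Correcting the raw count gives 2952 + 6 = 2958 true varves.
Predicted length = 0.78 mm/year × 2958 years = 2307.2 mm.

2307.2 mm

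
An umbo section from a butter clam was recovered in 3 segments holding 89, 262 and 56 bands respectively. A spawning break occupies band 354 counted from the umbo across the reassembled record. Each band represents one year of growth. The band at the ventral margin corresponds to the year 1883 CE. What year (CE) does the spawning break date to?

1830 CE

Total bands = 89 + 262 + 56 = 407.
407 − 354 = 53 bands lie beyond the spawning break toward the ventral margin.
The band at the ventral margin is 1883 CE, so the spawning break dates to 1883 − 53 = 1830 CE.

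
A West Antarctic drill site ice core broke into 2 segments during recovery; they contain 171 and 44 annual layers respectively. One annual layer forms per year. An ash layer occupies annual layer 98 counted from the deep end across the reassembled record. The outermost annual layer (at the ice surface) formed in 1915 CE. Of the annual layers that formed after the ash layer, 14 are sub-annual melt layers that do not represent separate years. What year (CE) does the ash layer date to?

Total annual layers = 171 + 44 = 215.
The ash layer sits at annual layer 98 from the deep end, so 215 − 98 = 117 annual layers formed after it.
Removing the 14 false annual layers leaves 117 − 14 = 103 true annual layers beyond the ash layer.
Counting back 103 years from 1915 CE places the ash layer in 1915 − 103 = 1812 CE.

1812 CE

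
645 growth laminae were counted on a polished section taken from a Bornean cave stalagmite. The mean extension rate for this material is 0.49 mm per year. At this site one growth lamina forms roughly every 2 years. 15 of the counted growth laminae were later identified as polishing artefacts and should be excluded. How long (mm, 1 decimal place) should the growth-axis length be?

Adjusted count: 645 − 15 = 630 growth laminae.
630 growth laminae at 2 years each span 630 × 2 = 1260 years.
1260 years at 0.49 mm/year gives 0.49 × 1260 = 617.4 mm.

617.4 mm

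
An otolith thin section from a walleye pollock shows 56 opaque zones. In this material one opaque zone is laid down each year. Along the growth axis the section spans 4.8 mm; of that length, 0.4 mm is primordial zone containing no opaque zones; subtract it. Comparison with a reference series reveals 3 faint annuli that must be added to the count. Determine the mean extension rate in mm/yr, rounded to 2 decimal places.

Correcting the raw count gives 56 + 3 = 59 true opaque zones.
Net length = 4.8 − 0.4 = 4.4 mm.
Mean rate = 4.4 mm / 59 years ≈ 0.07 mm/yr.

0.07 mm/yr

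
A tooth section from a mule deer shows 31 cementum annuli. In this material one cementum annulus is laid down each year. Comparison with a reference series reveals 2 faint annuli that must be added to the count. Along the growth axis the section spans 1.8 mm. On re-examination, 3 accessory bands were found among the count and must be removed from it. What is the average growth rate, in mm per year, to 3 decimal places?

After corrections the count is 31 − 3 + 2 = 30 cementum annuli.
Extension rate ≈ 1.8 / 30 = 0.060 mm per year.

0.060 mm per year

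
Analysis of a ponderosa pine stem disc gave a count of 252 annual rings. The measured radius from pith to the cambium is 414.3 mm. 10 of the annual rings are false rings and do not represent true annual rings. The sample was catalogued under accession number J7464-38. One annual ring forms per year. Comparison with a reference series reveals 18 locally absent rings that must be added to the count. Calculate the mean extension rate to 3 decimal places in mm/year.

Correcting the raw count gives 252 − 10 + 18 = 260 true annual rings.
414.3 mm over 260 years gives 414.3 / 260 ≈ 1.593 mm/year.

1.593 mm/year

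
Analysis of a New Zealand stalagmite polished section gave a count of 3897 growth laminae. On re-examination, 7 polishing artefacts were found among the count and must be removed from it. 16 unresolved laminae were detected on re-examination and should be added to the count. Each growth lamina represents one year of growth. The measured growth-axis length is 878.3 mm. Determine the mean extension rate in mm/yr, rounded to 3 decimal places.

Correcting the raw count gives 3897 − 7 + 16 = 3906 true growth laminae.
Extension rate ≈ 878.3 / 3906 = 0.225 mm/yr.

0.225 mm/yr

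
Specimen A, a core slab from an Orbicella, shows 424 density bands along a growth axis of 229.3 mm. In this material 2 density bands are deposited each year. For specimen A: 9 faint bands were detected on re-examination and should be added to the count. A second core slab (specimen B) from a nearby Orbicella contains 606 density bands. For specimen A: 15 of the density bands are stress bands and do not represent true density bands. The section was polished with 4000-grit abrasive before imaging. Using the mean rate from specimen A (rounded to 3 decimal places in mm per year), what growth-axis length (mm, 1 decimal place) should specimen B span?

Specimen A: correcting the raw count gives 424 − 15 + 9 = 418 true density bands.
Specimen A: with 2 density bands per year, 418 / 2 = 209 years.
A: Mean rate = 229.3 mm / 209 years ≈ 1.097 mm/yr.
Specimen B: dividing by 2 density bands per year: 606 / 2 = 303 years. For B, 1.097 mm/year × 303 years = 332.4 mm.

332.4 mm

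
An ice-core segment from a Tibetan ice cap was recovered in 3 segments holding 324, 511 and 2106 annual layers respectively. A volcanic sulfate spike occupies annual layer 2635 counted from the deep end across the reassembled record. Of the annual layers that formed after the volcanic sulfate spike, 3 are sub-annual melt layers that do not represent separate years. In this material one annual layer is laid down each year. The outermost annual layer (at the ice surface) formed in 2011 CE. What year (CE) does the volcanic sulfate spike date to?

1708 CE

Total annual layers = 324 + 511 + 2106 = 2941.
Between annual layer 2635 and the ice surface there are 2941 − 2635 = 306 annual layers.
Excluding 3 false annual layers: 306 − 3 = 303.
The annual layer at the ice surface is 2011 CE, so the volcanic sulfate spike dates to 2011 − 303 = 1708 CE.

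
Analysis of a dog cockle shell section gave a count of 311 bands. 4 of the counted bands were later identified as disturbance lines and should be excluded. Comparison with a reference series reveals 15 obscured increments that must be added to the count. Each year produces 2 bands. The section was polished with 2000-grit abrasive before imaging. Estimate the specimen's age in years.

Adjusted count: 311 − 4 + 15 = 322 bands.
Dividing by 2 bands per year: 322 / 2 = 161 years.

161 years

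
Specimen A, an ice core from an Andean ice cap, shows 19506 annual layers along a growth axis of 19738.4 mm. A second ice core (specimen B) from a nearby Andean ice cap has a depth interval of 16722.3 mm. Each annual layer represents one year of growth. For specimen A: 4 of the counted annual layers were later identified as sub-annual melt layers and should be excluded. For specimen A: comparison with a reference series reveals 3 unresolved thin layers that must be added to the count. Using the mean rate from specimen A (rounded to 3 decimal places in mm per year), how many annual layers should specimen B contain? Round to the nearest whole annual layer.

16524 annual layers

Specimen A: after corrections the count is 19506 − 4 + 3 = 19505 annual layers.
A: 19738.4 mm over 19505 years gives 19738.4 / 19505 ≈ 1.012 mm/year.
For B, 16722.3 / 1.012 = 16524.01 years ≈ 16524 annual layers.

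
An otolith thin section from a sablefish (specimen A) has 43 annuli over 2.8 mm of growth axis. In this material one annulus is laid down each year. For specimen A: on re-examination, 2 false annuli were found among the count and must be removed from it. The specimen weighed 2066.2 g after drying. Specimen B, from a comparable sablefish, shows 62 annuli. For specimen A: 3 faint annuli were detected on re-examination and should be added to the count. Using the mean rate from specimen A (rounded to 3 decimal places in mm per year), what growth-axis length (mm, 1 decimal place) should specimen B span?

4.0 mm

Specimen A: correcting the raw count gives 43 − 2 + 3 = 44 true annuli.
A: Mean rate = 2.8 mm / 44 years ≈ 0.064 mm/yr.
B's length ≈ 0.064 × 62 = 4.0 mm.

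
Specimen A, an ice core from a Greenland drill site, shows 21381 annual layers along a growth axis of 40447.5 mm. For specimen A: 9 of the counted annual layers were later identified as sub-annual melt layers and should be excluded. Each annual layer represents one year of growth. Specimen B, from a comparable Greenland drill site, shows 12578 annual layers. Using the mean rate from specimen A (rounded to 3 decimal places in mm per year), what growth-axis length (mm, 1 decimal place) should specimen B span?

23810.2 mm

Specimen A: correcting the raw count gives 21381 − 9 = 21372 true annual layers.
A: Mean rate = 40447.5 mm / 21372 years ≈ 1.893 mm per year.
B's length ≈ 1.893 × 12578 = 23810.2 mm.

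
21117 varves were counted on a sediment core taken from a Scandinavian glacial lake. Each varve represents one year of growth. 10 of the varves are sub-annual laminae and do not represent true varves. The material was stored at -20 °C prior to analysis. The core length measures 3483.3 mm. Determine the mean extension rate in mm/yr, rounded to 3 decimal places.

0.165 mm/yr

True varve count = 21117 − 10 = 21107.
Mean rate = 3483.3 mm / 21107 years ≈ 0.165 mm/yr.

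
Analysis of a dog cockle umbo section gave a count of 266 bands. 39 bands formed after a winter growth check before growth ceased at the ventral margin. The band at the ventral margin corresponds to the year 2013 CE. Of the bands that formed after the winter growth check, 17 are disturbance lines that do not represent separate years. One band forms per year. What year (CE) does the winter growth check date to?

1991 CE

There are 39 bands younger than the winter growth check.
Excluding 17 false bands: 39 − 17 = 22.
Counting back 22 years from 2013 CE places the winter growth check in 2013 − 22 = 1991 CE.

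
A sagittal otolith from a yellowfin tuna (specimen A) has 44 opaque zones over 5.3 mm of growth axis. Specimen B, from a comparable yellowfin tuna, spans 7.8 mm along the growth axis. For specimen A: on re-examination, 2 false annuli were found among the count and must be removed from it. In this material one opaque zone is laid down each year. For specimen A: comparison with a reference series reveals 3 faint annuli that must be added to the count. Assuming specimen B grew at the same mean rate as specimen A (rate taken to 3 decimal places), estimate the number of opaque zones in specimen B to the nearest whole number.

Specimen A: correcting the raw count gives 44 − 2 + 3 = 45 true opaque zones.
A: Mean rate = 5.3 mm / 45 years ≈ 0.118 mm/year.
B spans 7.8 / 0.118 = 66.10 years ≈ 66 opaque zones.

66 opaque zones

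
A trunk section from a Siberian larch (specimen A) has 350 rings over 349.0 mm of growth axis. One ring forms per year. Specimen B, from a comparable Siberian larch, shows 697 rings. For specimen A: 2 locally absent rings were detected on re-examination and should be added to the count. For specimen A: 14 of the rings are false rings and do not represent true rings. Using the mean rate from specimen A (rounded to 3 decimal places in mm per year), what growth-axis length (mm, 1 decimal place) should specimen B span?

720.0 mm

Specimen A: after corrections the count is 350 − 14 + 2 = 338 rings.
A: 349.0 mm over 338 years gives 349.0 / 338 ≈ 1.033 mm/year.
Length of B = 1.033 × 697 = 720.0 mm.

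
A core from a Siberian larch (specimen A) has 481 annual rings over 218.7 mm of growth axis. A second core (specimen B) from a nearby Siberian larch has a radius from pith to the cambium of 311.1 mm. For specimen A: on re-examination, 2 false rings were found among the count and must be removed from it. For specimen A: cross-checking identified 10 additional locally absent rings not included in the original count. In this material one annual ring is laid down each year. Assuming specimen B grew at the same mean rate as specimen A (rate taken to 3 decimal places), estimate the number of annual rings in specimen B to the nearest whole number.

Specimen A: adjusted count: 481 − 2 + 10 = 489 annual rings.
A: Extension rate ≈ 218.7 / 489 = 0.447 mm/yr.
For B, 311.1 / 0.447 = 695.97 years ≈ 696 annual rings.

696 annual rings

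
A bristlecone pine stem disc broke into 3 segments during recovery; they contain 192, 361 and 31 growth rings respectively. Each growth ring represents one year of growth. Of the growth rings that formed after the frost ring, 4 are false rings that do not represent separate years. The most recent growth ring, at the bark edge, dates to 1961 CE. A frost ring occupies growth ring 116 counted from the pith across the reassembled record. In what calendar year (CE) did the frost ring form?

Total growth rings = 192 + 361 + 31 = 584.
Between growth ring 116 and the bark edge there are 584 − 116 = 468 growth rings.
Excluding 4 false growth rings: 468 − 4 = 464.
1961 − 464 = 1497 CE.

1497 CE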